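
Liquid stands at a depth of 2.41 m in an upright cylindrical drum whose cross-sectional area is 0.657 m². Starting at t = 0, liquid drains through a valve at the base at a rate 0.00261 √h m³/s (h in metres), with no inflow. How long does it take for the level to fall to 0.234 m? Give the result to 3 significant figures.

538 s

Volume balance on the tank: A dh/dt = −0.00261 √h.
This is separable: 2 d(√h)/dt = −0.00261/A, so √h = √h₀ − (0.00261/(2A)) t.
t = 2A(√h₀ − √h)/0.00261 = 2·0.657·(√2.41 − √0.234)/0.00261
  = 1.3140 × (1.5524 − 0.48374) / 0.00261 = 538.03 s.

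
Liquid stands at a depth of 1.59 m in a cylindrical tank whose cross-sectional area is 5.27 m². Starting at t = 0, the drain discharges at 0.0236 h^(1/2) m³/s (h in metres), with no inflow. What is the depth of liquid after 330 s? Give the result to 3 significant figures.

0.273 m

With no inflow, A dh/dt = −0.0236 √h.
This is separable: 2 d(√h)/dt = −0.0236/A, so √h = √h₀ − (0.0236/(2A)) t.
√h = √1.59 − 0.0236·330/(2·5.27) = 1.2610 − 0.73890 = 0.52205.
h = 0.52205² = 0.27254 m.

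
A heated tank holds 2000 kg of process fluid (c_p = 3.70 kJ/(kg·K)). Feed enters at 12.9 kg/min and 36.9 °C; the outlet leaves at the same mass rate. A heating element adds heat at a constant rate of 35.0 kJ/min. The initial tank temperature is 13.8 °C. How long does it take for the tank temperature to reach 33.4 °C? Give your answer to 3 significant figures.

Energy balance: M c_p dT/dt = ṁ c_p (T_in − T) + 35.0.
τ = M/ṁ = 155.04 min; T_ss = T_in + Q̇/(ṁ c_p) = 37.633 °C.
T(t) = T_ss + (T₀ − T_ss) e^(−t/τ). Set T = 33.4:
e^(−t/τ) = (33.4 − 37.633)/(13.8 − 37.633) = 0.17762
t = −155.04 · ln(0.17762) = 267.92 min.

268 min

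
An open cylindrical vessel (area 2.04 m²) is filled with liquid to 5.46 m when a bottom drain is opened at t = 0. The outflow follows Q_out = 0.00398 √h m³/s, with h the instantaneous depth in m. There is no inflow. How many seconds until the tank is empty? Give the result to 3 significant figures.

Unsteady balance on liquid volume: A dh/dt = −0.00398 √h.
Separate and integrate: 2(√h − √h₀) = −(0.00398/A) t.
Set h = 0: 2√h₀ = (0.00398/A) t_empty ⇒ t_empty = 2A√h₀/0.00398.
t_empty = 2·2.04·√5.46/0.00398 = 4.0800·2.3367/0.00398 = 2395.4 s.

2400 s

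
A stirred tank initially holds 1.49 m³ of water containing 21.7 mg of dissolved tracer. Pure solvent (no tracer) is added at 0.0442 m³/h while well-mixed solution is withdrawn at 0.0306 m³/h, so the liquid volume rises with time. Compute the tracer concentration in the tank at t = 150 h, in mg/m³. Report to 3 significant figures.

0.883 mg/m³

Total volume: dV/dt = Q_in − Q_out = 0.013600 m³/h, so V(t) = 1.49 + 0.013600 t and V(150) = 3.5300 m³.
No tracer enters, so dm/dt = −Q_out · (m/V).
dm/m = −Q_out dt/(V₀ + 0.013600 t); integrating gives ln(m/m₀) = −(Q_out/(Q_in−Q_out)) ln(V/V₀).
m = m₀ (V₀/V)^(Q_out/(Q_in−Q_out)) = 21.7 × (1.49/3.5300)^(2.2500) = 3.1163 mg.
C = m/V = 3.1163/3.5300 = 0.88280 mg/m³.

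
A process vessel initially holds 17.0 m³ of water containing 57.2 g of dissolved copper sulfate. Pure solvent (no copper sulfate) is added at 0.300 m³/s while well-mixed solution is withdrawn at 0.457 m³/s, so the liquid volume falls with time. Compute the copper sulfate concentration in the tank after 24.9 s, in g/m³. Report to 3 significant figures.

Total volume: dV/dt = Q_in − Q_out = -0.15700 m³/s, so V(t) = 17.0 − 0.15700 t and V(24.9) = 13.091 m³.
Species balance (pure solvent in): dm/dt = −Q_out · m/V(t).
dm/m = −Q_out dt/(V₀ − 0.15700 t); integrating gives ln(m/m₀) = −(Q_out/(Q_in−Q_out)) ln(V/V₀).
m = m₀ (V₀/V)^(Q_out/(Q_in−Q_out)) = 57.2 × (17.0/13.091)^(-2.9108) = 26.734 g.
C = m/V = 26.734/13.091 = 2.0422 g/m³.

2.04 g/m³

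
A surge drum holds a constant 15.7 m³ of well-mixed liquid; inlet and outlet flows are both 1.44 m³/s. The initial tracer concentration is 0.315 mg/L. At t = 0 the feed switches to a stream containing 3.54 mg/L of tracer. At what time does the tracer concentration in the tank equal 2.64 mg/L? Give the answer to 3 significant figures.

Mass balance on the solute (V constant): V dC/dt = Q(C_in − C), so τ = V/Q = 10.903 s.
C(t) = C_in + (C₀ − C_in) e^(−t/τ). Set C = 2.64 and solve for t:
e^(−t/τ) = (C − C_in)/(C₀ − C_in) = (2.64 − 3.54)/(0.315 − 3.54) = 0.27907
t = −τ ln(…) = 10.903 × 1.2763 = 13.915 s.

13.9 s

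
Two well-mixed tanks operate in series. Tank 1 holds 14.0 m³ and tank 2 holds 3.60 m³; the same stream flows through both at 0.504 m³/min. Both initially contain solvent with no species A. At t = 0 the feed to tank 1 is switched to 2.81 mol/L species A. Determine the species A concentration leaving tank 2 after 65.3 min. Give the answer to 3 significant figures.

Each tank obeys Vᵢ dCᵢ/dt = Q(Cᵢ₋₁ − Cᵢ), so τᵢ = Vᵢ/Q.
τ₁ = 14.0/0.504 = 27.778 min; τ₂ = 3.60/0.504 = 7.1429 min.
Tank 1: C₁ = C_in(1 − e^(−t/τ₁)). Tank 2 (τ₁ ≠ τ₂): C₂ = C_in[1 − (τ₁ e^(−t/τ₁) − τ₂ e^(−t/τ₂))/(τ₁ − τ₂)].
At t = 65.3: e^(−t/τ₁) = 0.095293, e^(−t/τ₂) = 0.00010707.
C₂ = 2.81·[1 − (27.778·0.095293 − 7.1429·0.00010707)/(20.635)] = 2.81·0.87176 = 2.4496 mol/L.

2.45 mol/L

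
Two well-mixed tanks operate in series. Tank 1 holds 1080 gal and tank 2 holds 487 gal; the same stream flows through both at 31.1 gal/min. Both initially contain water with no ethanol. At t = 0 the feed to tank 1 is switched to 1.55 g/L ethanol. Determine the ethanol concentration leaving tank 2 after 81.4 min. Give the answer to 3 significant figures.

Time constants: τᵢ = Vᵢ/Q for each well-mixed tank.
τ₁ = 1080/31.1 = 34.727 min; τ₂ = 487/31.1 = 15.659 min.
Tank 1: C₁ = C_in(1 − e^(−t/τ₁)). Tank 2 (τ₁ ≠ τ₂): C₂ = C_in[1 − (τ₁ e^(−t/τ₁) − τ₂ e^(−t/τ₂))/(τ₁ − τ₂)].
At t = 81.4: e^(−t/τ₁) = 0.095941, e^(−t/τ₂) = 0.0055263.
C₂ = 1.55·[1 − (34.727·0.095941 − 15.659·0.0055263)/(19.068)] = 1.55·0.82981 = 1.2862 g/L.

1.29 g/L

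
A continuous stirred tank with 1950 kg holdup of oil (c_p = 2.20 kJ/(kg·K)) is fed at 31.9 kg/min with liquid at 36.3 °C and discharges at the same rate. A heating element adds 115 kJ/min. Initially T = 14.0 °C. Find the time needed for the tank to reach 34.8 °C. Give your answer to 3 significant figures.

M c_p dT/dt = ṁ c_p (T_in − T) + Q̇.
τ = M/ṁ = 61.129 min; T_ss = T_in + Q̇/(ṁ c_p) = 37.939 °C.
T(t) = T_ss + (T₀ − T_ss) e^(−t/τ). Set T = 34.8:
e^(−t/τ) = (34.8 − 37.939)/(14.0 − 37.939) = 0.13111
t = −61.129 · ln(0.13111) = 124.20 min.

124 min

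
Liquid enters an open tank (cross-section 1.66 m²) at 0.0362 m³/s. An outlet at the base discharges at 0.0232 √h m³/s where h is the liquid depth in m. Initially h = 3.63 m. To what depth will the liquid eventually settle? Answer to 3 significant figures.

A dh/dt = Q_in − 0.0232 √h. Steady state requires inflow = outflow:
Q_in = 0.0232 √h_ss ⇒ √h_ss = 0.0362/0.0232 = 1.5603.
h_ss = 1.5603² = 2.4347 m. (Since h₀ = 3.63 m > h_ss, the level will fall toward this value.)

2.43 m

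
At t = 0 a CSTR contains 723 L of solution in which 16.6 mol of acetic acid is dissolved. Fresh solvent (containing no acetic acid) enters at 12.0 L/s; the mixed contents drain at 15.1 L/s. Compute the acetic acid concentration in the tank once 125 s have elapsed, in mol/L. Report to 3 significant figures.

Let m(t) be the amount of acetic acid. Volume: V(t) = V₀ + (Q_in − Q_out) t = 723 − 3.1000 t; V(125) = 335.50 L.
Solute balance: dm/dt = 0 − Q_out C = −Q_out m/V(t).
Separate: dm/m = −Q_out dt/V(t) ⇒ ln(m/m₀) = −(Q_out/(Q_in−Q_out)) ln(V/V₀).
m = m₀ (V₀/V)^(Q_out/(Q_in−Q_out)) = 16.6 × (723/335.50)^(-4.8710) = 0.39437 mol.
C = m/V = 0.39437/335.50 = 0.0011755 mol/L.

0.00118 mol/L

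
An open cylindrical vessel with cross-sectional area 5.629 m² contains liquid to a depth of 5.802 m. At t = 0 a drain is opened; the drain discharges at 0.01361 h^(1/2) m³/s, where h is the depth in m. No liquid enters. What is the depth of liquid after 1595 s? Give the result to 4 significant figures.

With no inflow, A dh/dt = −0.01361 √h.
This is separable: 2 d(√h)/dt = −0.01361/A, so √h = √h₀ − (0.01361/(2A)) t.
√h = √5.802 − 0.01361·1595/(2·5.629) = 2.40873 − 1.92822 = 0.480510.
h = 0.480510² = 0.230890 m.

0.2309 m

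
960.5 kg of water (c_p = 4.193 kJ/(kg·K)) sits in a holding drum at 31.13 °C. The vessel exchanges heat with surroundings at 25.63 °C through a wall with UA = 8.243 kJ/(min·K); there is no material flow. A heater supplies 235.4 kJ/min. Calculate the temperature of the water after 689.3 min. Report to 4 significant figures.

48.56 °C

Lumped-capacitance energy balance: M c_p dT/dt = UA(T_amb − T) + Q̇.
dT/dt = (T_ss − T)/τ with T_ss = T_amb + Q̇/UA = 25.63 + 235.4/8.243 = 54.1876 °C, τ = M c_p/UA = 960.5·4.193/8.243 = 488.581 min.
T approaches T_ss exponentially: T(t) = T_ss + (T₀ − T_ss) e^(−t/τ).
T(689.3) = 54.1876 + (-23.0576)·0.243943 = 48.5628 °C.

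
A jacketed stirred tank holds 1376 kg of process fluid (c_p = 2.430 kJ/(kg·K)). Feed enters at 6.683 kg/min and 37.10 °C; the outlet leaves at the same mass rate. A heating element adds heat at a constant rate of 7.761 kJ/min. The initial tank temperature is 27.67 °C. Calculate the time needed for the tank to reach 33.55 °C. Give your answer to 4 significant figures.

185.3 min

Energy balance: M c_p dT/dt = ṁ c_p (T_in − T) + 7.761.
τ = M/ṁ = 205.896 min; T_ss = T_in + Q̇/(ṁ c_p) = 37.5779 °C.
T(t) = T_ss + (T₀ − T_ss) e^(−t/τ). Set T = 33.55:
e^(−t/τ) = (33.55 − 37.5779)/(27.67 − 37.5779) = 0.406534
t = −205.896 · ln(0.406534) = 185.324 min.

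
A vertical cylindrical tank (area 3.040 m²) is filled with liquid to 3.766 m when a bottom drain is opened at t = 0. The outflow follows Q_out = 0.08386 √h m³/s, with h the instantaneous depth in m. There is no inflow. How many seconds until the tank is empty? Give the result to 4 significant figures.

140.7 s

With no inflow, A dh/dt = −0.08386 √h.
∫ h^(−1/2) dh = −(0.08386/A) ∫ dt, giving 2√h = 2√h₀ − (0.08386/A) t.
Set h = 0: 2√h₀ = (0.08386/A) t_empty ⇒ t_empty = 2A√h₀/0.08386.
t_empty = 2·3.040·√3.766/0.08386 = 6.08000·1.94062/0.08386 = 140.698 s.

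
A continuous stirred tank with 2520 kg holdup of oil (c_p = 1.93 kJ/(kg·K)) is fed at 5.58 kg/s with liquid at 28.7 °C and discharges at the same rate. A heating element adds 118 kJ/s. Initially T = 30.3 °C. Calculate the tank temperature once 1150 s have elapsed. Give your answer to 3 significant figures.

38.9 °C

M c_p dT/dt = ṁ c_p (T_in − T) + Q̇.
Rearrange: dT/dt = (T_ss − T)/τ with τ = M/ṁ = 451.61 s and T_ss = T_in + Q̇/(ṁ c_p) = 39.657 °C.
Solution: T(t) = T_ss + (T₀ − T_ss) e^(−t/τ).
T(1150) = 39.657 + (-9.3570)·e^(−1150/451.61) = 39.657 + (-9.3570)·0.078361 = 38.924 °C.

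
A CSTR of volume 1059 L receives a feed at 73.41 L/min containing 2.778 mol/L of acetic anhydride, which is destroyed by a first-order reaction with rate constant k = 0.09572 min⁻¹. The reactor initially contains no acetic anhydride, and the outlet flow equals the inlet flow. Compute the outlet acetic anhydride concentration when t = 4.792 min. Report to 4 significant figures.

0.6377 mol/L

Accumulation = in − out − consumed: V dC/dt = Q C_in − Q C − k V C.
This is linear with rate a = Q/V + k = 0.165040 min⁻¹.
C_ss = Q C_in/(Q + kV) = 1.16681 mol/L; C(t) = C_ss + (C₀ − C_ss) e^(−a t).
C(4.792) = 1.16681 + (-1.16681)·e^(−0.165040·4.792) = 1.16681 + (-1.16681)·0.453449 = 0.637724 mol/L.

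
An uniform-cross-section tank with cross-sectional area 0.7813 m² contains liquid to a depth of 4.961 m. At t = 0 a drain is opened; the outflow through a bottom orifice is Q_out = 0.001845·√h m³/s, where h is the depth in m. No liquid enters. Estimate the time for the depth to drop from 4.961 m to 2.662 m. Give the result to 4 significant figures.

Accumulation of liquid (constant cross-section A): A dh/dt = −0.001845 √h.
Separate and integrate: 2(√h − √h₀) = −(0.001845/A) t.
t = 2A(√h₀ − √h)/0.001845 = 2·0.7813·(√4.961 − √2.662)/0.001845
  = 1.56260 × (2.22733 − 1.63156) / 0.001845 = 504.577 s.

504.6 s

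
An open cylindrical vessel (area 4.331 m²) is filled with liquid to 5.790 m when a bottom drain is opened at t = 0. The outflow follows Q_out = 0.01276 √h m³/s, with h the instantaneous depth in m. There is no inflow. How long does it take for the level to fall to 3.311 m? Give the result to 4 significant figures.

A dh/dt = −Q_out = −0.01276 √h.
Separate and integrate: 2(√h − √h₀) = −(0.01276/A) t.
t = 2A(√h₀ − √h)/0.01276 = 2·4.331·(√5.790 − √3.311)/0.01276
  = 8.66200 × (2.40624 − 1.81962) / 0.01276 = 398.226 s.

398.2 s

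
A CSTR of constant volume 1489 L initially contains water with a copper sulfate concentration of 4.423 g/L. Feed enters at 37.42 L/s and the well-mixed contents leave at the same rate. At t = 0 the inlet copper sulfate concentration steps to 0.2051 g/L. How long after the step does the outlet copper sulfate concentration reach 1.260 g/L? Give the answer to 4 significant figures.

55.15 s

Species balance: V dC/dt = Q(C_in − C) ⇒ τ = V/Q = 39.7916 s.
C(t) = C_in + (C₀ − C_in) e^(−t/τ). Set C = 1.260 and solve for t:
e^(−t/τ) = (C − C_in)/(C₀ − C_in) = (1.260 − 0.2051)/(4.423 − 0.2051) = 0.250101
t = −τ ln(…) = 39.7916 × 1.38589 = 55.1468 s.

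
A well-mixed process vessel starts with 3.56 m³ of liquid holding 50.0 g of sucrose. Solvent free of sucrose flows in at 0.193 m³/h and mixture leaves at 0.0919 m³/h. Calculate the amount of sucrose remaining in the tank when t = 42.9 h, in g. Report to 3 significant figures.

24.2 g

Let m(t) be the amount of sucrose. Volume: V(t) = V₀ + (Q_in − Q_out) t = 3.56 + 0.10110 t; V(42.9) = 7.8972 m³.
No sucrose enters, so dm/dt = −Q_out · (m/V).
dm/m = −Q_out dt/(V₀ + 0.10110 t); integrating gives ln(m/m₀) = −(Q_out/(Q_in−Q_out)) ln(V/V₀).
m = m₀ (V₀/V)^(Q_out/(Q_in−Q_out)) = 50.0 × (3.56/7.8972)^(0.90900) = 24.235 g.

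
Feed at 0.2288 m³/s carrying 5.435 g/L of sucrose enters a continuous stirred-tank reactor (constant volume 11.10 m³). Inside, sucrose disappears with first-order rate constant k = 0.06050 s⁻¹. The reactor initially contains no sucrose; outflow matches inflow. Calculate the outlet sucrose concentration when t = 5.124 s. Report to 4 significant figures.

V dC/dt = Q(C_in − C) − k V C.
dC/dt = (Q/V) C_in − (Q/V + k) C; effective rate a = Q/V + k = 0.0206126 + 0.06050 = 0.0811126 s⁻¹.
C_ss = Q C_in/(Q + kV) = 1.38116 g/L; C(t) = C_ss + (C₀ − C_ss) e^(−a t).
C(5.124) = 1.38116 + (-1.38116)·e^(−0.0811126·5.124) = 1.38116 + (-1.38116)·0.659930 = 0.469691 g/L.

0.4697 g/L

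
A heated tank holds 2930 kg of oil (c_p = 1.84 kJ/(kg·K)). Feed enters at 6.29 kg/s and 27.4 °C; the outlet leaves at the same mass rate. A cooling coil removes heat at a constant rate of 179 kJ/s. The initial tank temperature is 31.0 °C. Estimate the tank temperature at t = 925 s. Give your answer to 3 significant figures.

14.6 °C

M c_p dT/dt = ṁ c_p (T_in − T) − Q̇.
τ = M/ṁ = 465.82 s; T_ss = T_in − Q̇/(ṁ c_p) = 27.4 − 179/(6.29·1.84) = 11.934 °C.
Integrating: T(t) = T_ss + (T₀ − T_ss) e^(−t/τ).
T(925) = 11.934 + (19.066)·e^(−925/465.82) = 11.934 + (19.066)·0.13728 = 14.551 °C.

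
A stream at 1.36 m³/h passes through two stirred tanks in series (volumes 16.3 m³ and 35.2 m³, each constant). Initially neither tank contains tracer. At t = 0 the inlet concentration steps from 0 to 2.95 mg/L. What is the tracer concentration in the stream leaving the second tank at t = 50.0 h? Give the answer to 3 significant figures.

2.19 mg/L

Time constants: τᵢ = Vᵢ/Q for each well-mixed tank.
τ₁ = 16.3/1.36 = 11.985 h; τ₂ = 35.2/1.36 = 25.882 h.
Solving the cascade with C₁(0)=C₂(0)=0 gives C₂(t) = C_in[1 − (τ₁ e^(−t/τ₁) − τ₂ e^(−t/τ₂))/(τ₁ − τ₂)].
At t = 50.0: e^(−t/τ₁) = 0.015425, e^(−t/τ₂) = 0.14488.
C₂ = 2.95·[1 − (11.985·0.015425 − 25.882·0.14488)/(-13.897)] = 2.95·0.74347 = 2.1932 mg/L.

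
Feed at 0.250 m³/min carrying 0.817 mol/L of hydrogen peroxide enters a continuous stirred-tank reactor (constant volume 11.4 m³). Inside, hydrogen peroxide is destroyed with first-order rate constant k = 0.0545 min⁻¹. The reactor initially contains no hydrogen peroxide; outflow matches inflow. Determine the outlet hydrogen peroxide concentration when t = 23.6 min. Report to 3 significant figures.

V dC/dt = Q(C_in − C) − k V C.
This is linear with rate a = Q/V + k = 0.076430 min⁻¹.
C_ss = Q C_in/(Q + kV) = 0.23442 mol/L; C(t) = C_ss + (C₀ − C_ss) e^(−a t).
C(23.6) = 0.23442 + (-0.23442)·e^(−0.076430·23.6) = 0.23442 + (-0.23442)·0.16468 = 0.19582 mol/L.

0.196 mol/L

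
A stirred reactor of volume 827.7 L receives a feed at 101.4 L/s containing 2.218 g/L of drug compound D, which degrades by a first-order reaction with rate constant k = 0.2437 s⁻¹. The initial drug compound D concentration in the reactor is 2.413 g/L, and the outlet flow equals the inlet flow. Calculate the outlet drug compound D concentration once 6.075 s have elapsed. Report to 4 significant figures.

Species balance: V dC/dt = Q C_in − Q C − k V C.
This is linear with rate a = Q/V + k = 0.366208 s⁻¹.
C_ss = Q C_in/(Q + kV) = 0.741991 g/L; C(t) = C_ss + (C₀ − C_ss) e^(−a t).
C(6.075) = 0.741991 + (1.67101)·e^(−0.366208·6.075) = 0.741991 + (1.67101)·0.108098 = 0.922624 g/L.

0.9226 g/L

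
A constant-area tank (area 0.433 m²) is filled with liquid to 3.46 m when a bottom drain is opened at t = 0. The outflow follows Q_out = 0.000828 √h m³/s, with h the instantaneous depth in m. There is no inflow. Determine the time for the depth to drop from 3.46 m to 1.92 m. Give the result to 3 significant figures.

496 s

With no inflow, A dh/dt = −0.000828 √h.
This is separable: 2 d(√h)/dt = −0.000828/A, so √h = √h₀ − (0.000828/(2A)) t.
t = 2A(√h₀ − √h)/0.000828 = 2·0.433·(√3.46 − √1.92)/0.000828
  = 0.86600 × (1.8601 − 1.3856) / 0.000828 = 496.24 s.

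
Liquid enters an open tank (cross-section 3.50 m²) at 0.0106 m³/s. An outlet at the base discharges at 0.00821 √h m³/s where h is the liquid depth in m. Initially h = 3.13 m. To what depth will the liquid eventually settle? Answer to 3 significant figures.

1.67 m

Unsteady balance on liquid volume: A dh/dt = Q_in − 0.00821 √h. At steady state dh/dt = 0:
Q_in = 0.00821 √h_ss ⇒ √h_ss = 0.0106/0.00821 = 1.2911.
h_ss = 1.2911² = 1.6670 m. (Since h₀ = 3.13 m > h_ss, the level will fall toward this value.)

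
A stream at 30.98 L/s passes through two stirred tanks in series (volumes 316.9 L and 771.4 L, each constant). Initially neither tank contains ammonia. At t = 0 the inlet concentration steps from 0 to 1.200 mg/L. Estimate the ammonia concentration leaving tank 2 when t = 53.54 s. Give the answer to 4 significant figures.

0.9673 mg/L

Each tank obeys Vᵢ dCᵢ/dt = Q(Cᵢ₋₁ − Cᵢ), so τᵢ = Vᵢ/Q.
τ₁ = 316.9/30.98 = 10.2292 s; τ₂ = 771.4/30.98 = 24.8999 s.
Solving the cascade with C₁(0)=C₂(0)=0 gives C₂(t) = C_in[1 − (τ₁ e^(−t/τ₁) − τ₂ e^(−t/τ₂))/(τ₁ − τ₂)].
At t = 53.54: e^(−t/τ₁) = 0.00533191, e^(−t/τ₂) = 0.116460.
C₂ = 1.200·[1 − (10.2292·0.00533191 − 24.8999·0.116460)/(-14.6708)] = 1.200·0.806056 = 0.967267 mg/L.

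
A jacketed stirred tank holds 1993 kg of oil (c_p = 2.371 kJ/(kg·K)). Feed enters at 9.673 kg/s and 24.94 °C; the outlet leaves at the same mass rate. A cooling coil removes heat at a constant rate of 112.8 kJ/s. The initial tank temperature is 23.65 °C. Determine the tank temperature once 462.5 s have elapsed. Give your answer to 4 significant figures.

20.41 °C

M c_p dT/dt = ṁ c_p (T_in − T) − Q̇.
τ = M/ṁ = 206.037 s; T_ss = T_in − Q̇/(ṁ c_p) = 24.94 − 112.8/(9.673·2.371) = 20.0217 °C.
Integrating: T(t) = T_ss + (T₀ − T_ss) e^(−t/τ).
T(462.5) = 20.0217 + (3.62832)·e^(−462.5/206.037) = 20.0217 + (3.62832)·0.105955 = 20.4061 °C.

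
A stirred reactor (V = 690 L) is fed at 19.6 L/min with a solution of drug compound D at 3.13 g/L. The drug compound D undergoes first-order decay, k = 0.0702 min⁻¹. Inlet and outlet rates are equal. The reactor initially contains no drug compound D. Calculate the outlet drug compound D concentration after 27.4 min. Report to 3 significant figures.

0.841 g/L

V dC/dt = Q(C_in − C) − k V C.
This is linear with rate a = Q/V + k = 0.098606 min⁻¹.
C_ss = Q C_in/(Q + kV) = 0.90167 g/L; C(t) = C_ss + (C₀ − C_ss) e^(−a t).
C(27.4) = 0.90167 + (-0.90167)·e^(−0.098606·27.4) = 0.90167 + (-0.90167)·0.067085 = 0.84118 g/L.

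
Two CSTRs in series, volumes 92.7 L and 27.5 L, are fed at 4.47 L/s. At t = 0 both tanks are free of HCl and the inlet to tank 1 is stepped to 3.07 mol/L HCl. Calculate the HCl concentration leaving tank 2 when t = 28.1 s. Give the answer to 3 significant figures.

1.96 mol/L

Species balance on tank i: dCᵢ/dt = (Cᵢ₋₁ − Cᵢ)/τᵢ with τᵢ = Vᵢ/Q.
τ₁ = 92.7/4.47 = 20.738 s; τ₂ = 27.5/4.47 = 6.1521 s.
Solving the cascade with C₁(0)=C₂(0)=0 gives C₂(t) = C_in[1 − (τ₁ e^(−t/τ₁) − τ₂ e^(−t/τ₂))/(τ₁ − τ₂)].
At t = 28.1: e^(−t/τ₁) = 0.25795, e^(−t/τ₂) = 0.010384.
C₂ = 3.07·[1 − (20.738·0.25795 − 6.1521·0.010384)/(14.586)] = 3.07·0.63763 = 1.9575 mol/L.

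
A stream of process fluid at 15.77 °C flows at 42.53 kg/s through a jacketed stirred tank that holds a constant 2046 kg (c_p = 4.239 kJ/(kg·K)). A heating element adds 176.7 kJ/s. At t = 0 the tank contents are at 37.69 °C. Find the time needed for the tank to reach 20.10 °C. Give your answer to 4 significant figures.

88.17 s

M c_p dT/dt = ṁ c_p (T_in − T) + Q̇.
τ = M/ṁ = 48.1072 s; T_ss = T_in + Q̇/(ṁ c_p) = 16.7501 °C.
T(t) = T_ss + (T₀ − T_ss) e^(−t/τ). Set T = 20.10:
e^(−t/τ) = (20.10 − 16.7501)/(37.69 − 16.7501) = 0.159976
t = −48.1072 · ln(0.159976) = 88.1675 s.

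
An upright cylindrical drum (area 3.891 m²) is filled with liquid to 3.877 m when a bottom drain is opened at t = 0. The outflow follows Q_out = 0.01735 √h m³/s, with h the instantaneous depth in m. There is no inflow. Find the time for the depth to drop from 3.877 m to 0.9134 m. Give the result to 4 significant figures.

A dh/dt = −Q_out = −0.01735 √h.
Separate and integrate: 2(√h − √h₀) = −(0.01735/A) t.
t = 2A(√h₀ − √h)/0.01735 = 2·3.891·(√3.877 − √0.9134)/0.01735
  = 7.78200 × (1.96901 − 0.955720) / 0.01735 = 454.491 s.

454.5 s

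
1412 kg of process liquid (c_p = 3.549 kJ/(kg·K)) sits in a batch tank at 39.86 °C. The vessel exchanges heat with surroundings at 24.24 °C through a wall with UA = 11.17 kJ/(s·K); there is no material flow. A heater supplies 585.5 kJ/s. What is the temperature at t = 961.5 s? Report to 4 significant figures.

Lumped-capacitance energy balance: M c_p dT/dt = UA(T_amb − T) + Q̇.
dT/dt = (T_ss − T)/τ with T_ss = T_amb + Q̇/UA = 24.24 + 585.5/11.17 = 76.6572 °C, τ = M c_p/UA = 1412·3.549/11.17 = 448.629 s.
This is linear first-order; T(t) = T_ss + (T₀ − T_ss) e^(−t/τ).
T(961.5) = 76.6572 + (-36.7972)·0.117279 = 72.3416 °C.

72.34 °C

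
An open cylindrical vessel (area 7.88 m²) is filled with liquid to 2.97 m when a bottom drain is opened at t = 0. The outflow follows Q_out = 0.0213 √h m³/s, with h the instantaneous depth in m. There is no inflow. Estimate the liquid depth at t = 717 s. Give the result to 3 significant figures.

A dh/dt = −Q_out = −0.0213 √h.
Separate and integrate: 2(√h − √h₀) = −(0.0213/A) t.
√h = √2.97 − 0.0213·717/(2·7.88) = 1.7234 − 0.96904 = 0.75433.
h = 0.75433² = 0.56901 m.

0.569 m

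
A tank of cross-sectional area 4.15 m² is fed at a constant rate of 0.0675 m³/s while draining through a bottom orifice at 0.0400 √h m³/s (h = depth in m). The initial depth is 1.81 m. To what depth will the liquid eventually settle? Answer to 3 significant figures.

Level balance: A dh/dt = 0.0675 − 0.0400 √h. Setting dh/dt = 0:
Q_in = 0.0400 √h_ss ⇒ √h_ss = 0.0675/0.0400 = 1.6875.
h_ss = 1.6875² = 2.8477 m. (Since h₀ = 1.81 m < h_ss, the level will rise toward this value.)

2.85 m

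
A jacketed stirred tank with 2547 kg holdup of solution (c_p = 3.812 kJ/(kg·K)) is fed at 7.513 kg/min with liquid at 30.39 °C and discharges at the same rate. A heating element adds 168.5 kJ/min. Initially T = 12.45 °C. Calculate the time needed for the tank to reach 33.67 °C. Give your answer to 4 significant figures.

Unsteady energy balance on the tank contents: M c_p dT/dt = ṁ c_p (T_in − T) + 168.5.
τ = M/ṁ = 339.012 min; T_ss = T_in + Q̇/(ṁ c_p) = 36.2735 °C.
T(t) = T_ss + (T₀ − T_ss) e^(−t/τ). Set T = 33.67:
e^(−t/τ) = (33.67 − 36.2735)/(12.45 − 36.2735) = 0.109282
t = −339.012 · ln(0.109282) = 750.514 min.

750.5 min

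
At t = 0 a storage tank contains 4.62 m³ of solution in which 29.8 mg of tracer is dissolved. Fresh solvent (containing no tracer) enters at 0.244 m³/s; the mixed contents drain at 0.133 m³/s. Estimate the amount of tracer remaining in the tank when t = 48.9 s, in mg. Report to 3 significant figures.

Total volume: dV/dt = Q_in − Q_out = 0.11100 m³/s, so V(t) = 4.62 + 0.11100 t and V(48.9) = 10.048 m³.
Solute balance: dm/dt = 0 − Q_out C = −Q_out m/V(t).
Separate: dm/m = −Q_out dt/V(t) ⇒ ln(m/m₀) = −(Q_out/(Q_in−Q_out)) ln(V/V₀).
m = m₀ (V₀/V)^(Q_out/(Q_in−Q_out)) = 29.8 × (4.62/10.048)^(1.1982) = 11.746 mg.

11.7 mg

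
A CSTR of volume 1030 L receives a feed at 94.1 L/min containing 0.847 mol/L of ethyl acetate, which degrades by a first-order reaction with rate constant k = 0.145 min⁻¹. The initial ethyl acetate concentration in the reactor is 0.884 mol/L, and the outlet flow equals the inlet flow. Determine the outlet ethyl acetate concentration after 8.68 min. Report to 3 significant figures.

Accumulation = in − out − consumed: V dC/dt = Q C_in − Q C − k V C.
This is linear with rate a = Q/V + k = 0.23636 min⁻¹.
C_ss = Q C_in/(Q + kV) = 0.32739 mol/L; C(t) = C_ss + (C₀ − C_ss) e^(−a t).
C(8.68) = 0.32739 + (0.55661)·e^(−0.23636·8.68) = 0.32739 + (0.55661)·0.12853 = 0.39893 mol/L.

0.399 mol/L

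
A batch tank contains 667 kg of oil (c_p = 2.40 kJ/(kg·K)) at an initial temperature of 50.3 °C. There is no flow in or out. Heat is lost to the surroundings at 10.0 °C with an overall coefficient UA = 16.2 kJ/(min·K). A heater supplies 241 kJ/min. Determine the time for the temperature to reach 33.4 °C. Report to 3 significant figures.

108 min

Lumped-capacitance energy balance: M c_p dT/dt = UA(T_amb − T) + Q̇.
τ = M c_p/UA = 98.815 min; T_ss = T_amb + Q̇/UA = 10.0 + 241/16.2 = 24.877 °C.
T(t) = T_ss + (T₀ − T_ss)e^(−t/τ); set T = 33.4:
t = −τ ln[(T − T_ss)/(T₀ − T_ss)] = −98.815 · ln(0.33526) = 107.99 min.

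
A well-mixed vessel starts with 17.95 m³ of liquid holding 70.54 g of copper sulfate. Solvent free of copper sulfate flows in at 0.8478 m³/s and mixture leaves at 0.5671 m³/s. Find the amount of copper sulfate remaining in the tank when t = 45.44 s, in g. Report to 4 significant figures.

Total volume: dV/dt = Q_in − Q_out = 0.280700 m³/s, so V(t) = 17.95 + 0.280700 t and V(45.44) = 30.7050 m³.
No copper sulfate enters, so dm/dt = −Q_out · (m/V).
dm/m = −Q_out dt/(V₀ + 0.280700 t); integrating gives ln(m/m₀) = −(Q_out/(Q_in−Q_out)) ln(V/V₀).
m = m₀ (V₀/V)^(Q_out/(Q_in−Q_out)) = 70.54 × (17.95/30.7050)^(2.02031) = 23.8458 g.

23.85 g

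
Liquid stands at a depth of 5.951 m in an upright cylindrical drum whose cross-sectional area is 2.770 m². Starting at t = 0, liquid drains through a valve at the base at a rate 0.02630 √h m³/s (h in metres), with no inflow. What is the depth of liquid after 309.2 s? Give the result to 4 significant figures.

With no inflow, A dh/dt = −0.02630 √h.
Separate and integrate: 2(√h − √h₀) = −(0.02630/A) t.
√h = √5.951 − 0.02630·309.2/(2·2.770) = 2.43947 − 1.46786 = 0.971604.
h = 0.971604² = 0.944015 m.

0.9440 m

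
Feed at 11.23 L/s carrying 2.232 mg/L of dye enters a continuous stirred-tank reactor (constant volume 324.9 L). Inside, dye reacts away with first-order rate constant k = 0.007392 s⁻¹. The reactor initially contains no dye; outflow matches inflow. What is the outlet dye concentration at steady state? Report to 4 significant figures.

Species balance: V dC/dt = Q C_in − Q C − k V C.
At steady state: 0 = Q C_in − (Q + kV) C_ss, so C_ss = Q C_in/(Q + kV).
C_ss = 11.23·2.232/(11.23 + 0.007392·324.9) = 25.0654/13.6317 = 1.83876 mg/L.

1.839 mg/L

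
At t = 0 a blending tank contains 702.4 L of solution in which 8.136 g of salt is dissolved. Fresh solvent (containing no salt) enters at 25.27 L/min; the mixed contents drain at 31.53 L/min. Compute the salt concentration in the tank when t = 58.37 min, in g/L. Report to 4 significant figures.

0.0005975 g/L

Let m(t) be the amount of salt. Volume: V(t) = V₀ + (Q_in − Q_out) t = 702.4 − 6.26000 t; V(58.37) = 337.004 L.
No salt enters, so dm/dt = −Q_out · (m/V).
Separate: dm/m = −Q_out dt/V(t) ⇒ ln(m/m₀) = −(Q_out/(Q_in−Q_out)) ln(V/V₀).
m = m₀ (V₀/V)^(Q_out/(Q_in−Q_out)) = 8.136 × (702.4/337.004)^(-5.03674) = 0.201346 g.
C = m/V = 0.201346/337.004 = 0.000597460 g/L.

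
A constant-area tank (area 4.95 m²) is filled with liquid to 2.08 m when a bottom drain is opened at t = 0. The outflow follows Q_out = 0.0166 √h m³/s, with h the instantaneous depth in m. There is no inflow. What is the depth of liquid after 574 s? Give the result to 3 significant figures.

A dh/dt = −Q_out = −0.0166 √h.
This is separable: 2 d(√h)/dt = −0.0166/A, so √h = √h₀ − (0.0166/(2A)) t.
√h = √2.08 − 0.0166·574/(2·4.95) = 1.4422 − 0.96246 = 0.47976.
h = 0.47976² = 0.23017 m.

0.230 m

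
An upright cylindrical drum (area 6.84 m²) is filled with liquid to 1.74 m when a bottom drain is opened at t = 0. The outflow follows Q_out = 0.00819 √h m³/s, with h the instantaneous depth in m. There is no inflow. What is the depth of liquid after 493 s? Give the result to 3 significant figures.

A dh/dt = −Q_out = −0.00819 √h.
This is separable: 2 d(√h)/dt = −0.00819/A, so √h = √h₀ − (0.00819/(2A)) t.
√h = √1.74 − 0.00819·493/(2·6.84) = 1.3191 − 0.29515 = 1.0239.
h = 1.0239² = 1.0485 m.

1.05 m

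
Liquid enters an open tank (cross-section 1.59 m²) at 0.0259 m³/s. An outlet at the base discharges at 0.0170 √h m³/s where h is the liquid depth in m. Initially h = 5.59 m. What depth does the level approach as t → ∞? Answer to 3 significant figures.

2.32 m

Volume balance on the tank: A dh/dt = Q_in − 0.0170 √h. At steady state dh/dt = 0:
Q_in = 0.0170 √h_ss ⇒ √h_ss = 0.0259/0.0170 = 1.5235.
h_ss = 1.5235² = 2.3211 m. (Since h₀ = 5.59 m > h_ss, the level will fall toward this value.)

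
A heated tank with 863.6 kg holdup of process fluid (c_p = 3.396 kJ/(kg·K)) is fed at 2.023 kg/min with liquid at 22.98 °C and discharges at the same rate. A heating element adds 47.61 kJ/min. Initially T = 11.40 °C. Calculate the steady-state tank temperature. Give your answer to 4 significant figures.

Energy balance: M c_p dT/dt = ṁ c_p (T_in − T) + 47.61.
At steady state dT/dt = 0 ⇒ T_ss = T_in + Q̇/(ṁ c_p) = 22.98 + 47.61/(2.023·3.396) = 29.9100 °C.

29.91 °C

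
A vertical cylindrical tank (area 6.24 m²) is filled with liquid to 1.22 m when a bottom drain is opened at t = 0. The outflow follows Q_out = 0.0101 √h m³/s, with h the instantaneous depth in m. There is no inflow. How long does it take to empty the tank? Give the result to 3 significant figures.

Accumulation of liquid (constant cross-section A): A dh/dt = −0.0101 √h.
Separate and integrate: 2(√h − √h₀) = −(0.0101/A) t.
Tank is empty when √h = 0: t_empty = 2A√h₀/0.0101.
t_empty = 2·6.24·√1.22/0.0101 = 12.480·1.1045/0.0101 = 1364.8 s.

1360 s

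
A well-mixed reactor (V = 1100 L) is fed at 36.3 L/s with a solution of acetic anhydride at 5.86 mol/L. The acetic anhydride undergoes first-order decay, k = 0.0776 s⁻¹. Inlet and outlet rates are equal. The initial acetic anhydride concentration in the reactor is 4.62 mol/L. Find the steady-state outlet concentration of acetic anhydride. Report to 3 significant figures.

V dC/dt = Q(C_in − C) − k V C.
At steady state: 0 = Q C_in − (Q + kV) C_ss, so C_ss = Q C_in/(Q + kV).
C_ss = 36.3·5.86/(36.3 + 0.0776·1100) = 212.72/121.66 = 1.7485 mol/L.

1.75 mol/L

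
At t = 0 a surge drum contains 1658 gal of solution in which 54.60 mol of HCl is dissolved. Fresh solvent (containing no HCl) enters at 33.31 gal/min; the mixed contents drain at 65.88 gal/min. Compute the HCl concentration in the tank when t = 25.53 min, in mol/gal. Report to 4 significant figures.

Let m(t) be the amount of HCl. Volume: V(t) = V₀ + (Q_in − Q_out) t = 1658 − 32.5700 t; V(25.53) = 826.488 gal.
Species balance (pure solvent in): dm/dt = −Q_out · m/V(t).
Separate: dm/m = −Q_out dt/V(t) ⇒ ln(m/m₀) = −(Q_out/(Q_in−Q_out)) ln(V/V₀).
m = m₀ (V₀/V)^(Q_out/(Q_in−Q_out)) = 54.60 × (1658/826.488)^(-2.02272) = 13.3545 mol.
C = m/V = 13.3545/826.488 = 0.0161581 mol/gal.

0.01616 mol/gal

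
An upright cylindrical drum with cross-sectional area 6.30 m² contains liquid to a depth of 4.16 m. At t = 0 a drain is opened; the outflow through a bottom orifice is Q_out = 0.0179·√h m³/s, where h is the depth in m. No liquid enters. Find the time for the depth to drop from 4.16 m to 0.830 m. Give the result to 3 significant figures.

794 s

A dh/dt = −Q_out = −0.0179 √h.
This is separable: 2 d(√h)/dt = −0.0179/A, so √h = √h₀ − (0.0179/(2A)) t.
t = 2A(√h₀ − √h)/0.0179 = 2·6.30·(√4.16 − √0.830)/0.0179
  = 12.600 × (2.0396 − 0.91104) / 0.0179 = 794.41 s.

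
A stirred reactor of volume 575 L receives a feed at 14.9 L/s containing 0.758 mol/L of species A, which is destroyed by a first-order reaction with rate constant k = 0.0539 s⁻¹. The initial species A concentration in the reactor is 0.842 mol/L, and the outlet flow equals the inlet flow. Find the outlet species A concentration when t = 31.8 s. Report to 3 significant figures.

V dC/dt = Q(C_in − C) − k V C.
This is linear with rate a = Q/V + k = 0.079813 s⁻¹.
C_ss = Q C_in/(Q + kV) = 0.24610 mol/L; C(t) = C_ss + (C₀ − C_ss) e^(−a t).
C(31.8) = 0.24610 + (0.59590)·e^(−0.079813·31.8) = 0.24610 + (0.59590)·0.079020 = 0.29319 mol/L.

0.293 mol/L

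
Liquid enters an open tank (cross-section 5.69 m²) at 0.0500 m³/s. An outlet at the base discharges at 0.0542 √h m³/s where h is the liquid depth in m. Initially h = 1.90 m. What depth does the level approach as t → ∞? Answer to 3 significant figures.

0.851 m

Accumulation of liquid (constant cross-section A): A dh/dt = Q_in − 0.0542 √h. At steady state dh/dt = 0:
Q_in = 0.0542 √h_ss ⇒ √h_ss = 0.0500/0.0542 = 0.92251.
h_ss = 0.92251² = 0.85102 m. (Since h₀ = 1.90 m > h_ss, the level will fall toward this value.)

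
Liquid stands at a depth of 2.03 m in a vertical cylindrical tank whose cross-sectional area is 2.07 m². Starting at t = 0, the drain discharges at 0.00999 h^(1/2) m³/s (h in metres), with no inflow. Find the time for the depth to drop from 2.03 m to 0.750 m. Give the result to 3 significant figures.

With no inflow, A dh/dt = −0.00999 √h.
This is separable: 2 d(√h)/dt = −0.00999/A, so √h = √h₀ − (0.00999/(2A)) t.
t = 2A(√h₀ − √h)/0.00999 = 2·2.07·(√2.03 − √0.750)/0.00999
  = 4.1400 × (1.4248 − 0.86603) / 0.00999 = 231.56 s.

232 s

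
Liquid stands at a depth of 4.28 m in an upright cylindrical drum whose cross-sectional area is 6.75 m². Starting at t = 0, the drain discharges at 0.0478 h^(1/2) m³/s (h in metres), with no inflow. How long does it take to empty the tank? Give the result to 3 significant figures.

With no inflow, A dh/dt = −0.0478 √h.
∫ h^(−1/2) dh = −(0.0478/A) ∫ dt, giving 2√h = 2√h₀ − (0.0478/A) t.
Set h = 0: 2√h₀ = (0.0478/A) t_empty ⇒ t_empty = 2A√h₀/0.0478.
t_empty = 2·6.75·√4.28/0.0478 = 13.500·2.0688/0.0478 = 584.29 s.

584 s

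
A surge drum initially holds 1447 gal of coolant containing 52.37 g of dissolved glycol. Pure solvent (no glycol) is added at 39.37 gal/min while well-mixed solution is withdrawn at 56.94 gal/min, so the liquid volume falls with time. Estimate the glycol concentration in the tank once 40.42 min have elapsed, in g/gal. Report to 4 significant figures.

0.007977 g/gal

Total volume: dV/dt = Q_in − Q_out = -17.5700 gal/min, so V(t) = 1447 − 17.5700 t and V(40.42) = 736.821 gal.
No glycol enters, so dm/dt = −Q_out · (m/V).
Separate: dm/m = −Q_out dt/V(t) ⇒ ln(m/m₀) = −(Q_out/(Q_in−Q_out)) ln(V/V₀).
m = m₀ (V₀/V)^(Q_out/(Q_in−Q_out)) = 52.37 × (1447/736.821)^(-3.24075) = 5.87755 g.
C = m/V = 5.87755/736.821 = 0.00797691 g/gal.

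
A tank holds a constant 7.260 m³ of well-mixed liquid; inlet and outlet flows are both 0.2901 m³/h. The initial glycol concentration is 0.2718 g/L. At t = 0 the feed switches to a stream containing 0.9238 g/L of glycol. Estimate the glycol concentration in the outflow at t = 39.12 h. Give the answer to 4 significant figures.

Unsteady species balance (constant V, well mixed): V dC/dt = Q(C_in − C).
Rewrite as dC/dt + C/τ = C_in/τ, τ = V/Q = 25.0259 h.
This is linear first-order; C(t) = C_in + (C₀ − C_in) e^(−t/τ).
C(39.12) = 0.9238 + (0.2718 − 0.9238)·e^(−39.12/25.0259) = 0.9238 + (-0.652000)·0.209468 = 0.787227 g/L.

0.7872 g/L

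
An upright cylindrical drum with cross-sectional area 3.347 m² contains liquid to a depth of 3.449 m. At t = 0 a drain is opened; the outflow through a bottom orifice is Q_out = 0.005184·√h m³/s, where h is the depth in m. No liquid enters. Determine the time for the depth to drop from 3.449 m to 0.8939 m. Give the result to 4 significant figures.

With no inflow, A dh/dt = −0.005184 √h.
This is separable: 2 d(√h)/dt = −0.005184/A, so √h = √h₀ − (0.005184/(2A)) t.
t = 2A(√h₀ − √h)/0.005184 = 2·3.347·(√3.449 − √0.8939)/0.005184
  = 6.69400 × (1.85715 − 0.945463) / 0.005184 = 1177.24 s.

1177 s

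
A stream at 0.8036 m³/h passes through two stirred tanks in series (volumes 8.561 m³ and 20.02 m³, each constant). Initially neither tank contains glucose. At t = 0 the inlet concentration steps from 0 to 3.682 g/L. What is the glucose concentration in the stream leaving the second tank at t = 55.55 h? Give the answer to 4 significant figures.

3.005 g/L

Species balance on tank i: dCᵢ/dt = (Cᵢ₋₁ − Cᵢ)/τᵢ with τᵢ = Vᵢ/Q.
τ₁ = 8.561/0.8036 = 10.6533 h; τ₂ = 20.02/0.8036 = 24.9129 h.
Tank 1: C₁ = C_in(1 − e^(−t/τ₁)). Tank 2 (τ₁ ≠ τ₂): C₂ = C_in[1 − (τ₁ e^(−t/τ₁) − τ₂ e^(−t/τ₂))/(τ₁ − τ₂)].
At t = 55.55: e^(−t/τ₁) = 0.00543801, e^(−t/τ₂) = 0.107553.
C₂ = 3.682·[1 − (10.6533·0.00543801 − 24.9129·0.107553)/(-14.2596)] = 3.682·0.816157 = 3.00509 g/L.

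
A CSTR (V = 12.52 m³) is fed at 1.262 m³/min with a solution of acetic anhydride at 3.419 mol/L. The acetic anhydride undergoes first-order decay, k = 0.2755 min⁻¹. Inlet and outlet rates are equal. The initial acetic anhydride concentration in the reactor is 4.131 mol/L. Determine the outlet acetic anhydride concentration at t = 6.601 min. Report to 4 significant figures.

Species balance: V dC/dt = Q C_in − Q C − k V C.
This is linear with rate a = Q/V + k = 0.376299 min⁻¹.
C_ss = Q C_in/(Q + kV) = 0.915844 mol/L; C(t) = C_ss + (C₀ − C_ss) e^(−a t).
C(6.601) = 0.915844 + (3.21516)·e^(−0.376299·6.601) = 0.915844 + (3.21516)·0.0834133 = 1.18403 mol/L.

1.184 mol/L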